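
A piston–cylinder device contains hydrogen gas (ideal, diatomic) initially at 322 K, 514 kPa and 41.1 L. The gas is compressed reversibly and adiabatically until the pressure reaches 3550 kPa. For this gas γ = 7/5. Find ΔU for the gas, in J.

38900 J

n = P₁V₁/(RT₁) = 514×41.1/(8.314×322) = 7.89 mol.
Adiabatic: T₂/T₁ = (P₂/P₁)^((γ−1)/γ) ⇒ T₂ = 322×(6.91)^0.286 = 559 K; V₂ = 10.3 L.
For an ideal gas ΔU = nCvΔT with Cv = (5/2)R = 20.8 J/(mol·K).
ΔU = 7.89×20.8×(559−322) = 38900 J.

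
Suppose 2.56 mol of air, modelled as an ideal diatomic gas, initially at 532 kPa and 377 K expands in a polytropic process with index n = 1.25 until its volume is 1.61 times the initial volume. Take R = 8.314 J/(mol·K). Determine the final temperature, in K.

V₁ = nRT₁/P₁ = 2.56×8.314×377/532 = 15.1 L.
Polytropic n=1.25: T₂ = T₁(V₁/V₂)^(n−1) = 377×(0.621)^0.25 = 335 K; P₂ = P₁(V₁/V₂)^n = 293 kPa.

335 K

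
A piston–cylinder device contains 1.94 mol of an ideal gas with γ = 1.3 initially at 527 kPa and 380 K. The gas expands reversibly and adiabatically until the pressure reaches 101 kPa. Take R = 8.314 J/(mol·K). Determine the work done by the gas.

V₁ = nRT₁/P₁ = 1.94×8.314×380/527 = 11.6 L.
Adiabatic: T₂/T₁ = (P₂/P₁)^((γ−1)/γ) ⇒ T₂ = 380×(0.192)^0.231 = 260 K; V₂ = 41.4 L.
ΔU = nCvΔT = 1.94×27.7×(260−380) = -6480 J.
Q = 0 for an adiabatic process, so W = −ΔU = 6480 J.

6480 J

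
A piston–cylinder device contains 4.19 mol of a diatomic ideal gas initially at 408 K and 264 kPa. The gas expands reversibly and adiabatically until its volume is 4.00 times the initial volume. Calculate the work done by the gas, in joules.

V₁ = nRT₁/P₁ = 4.19×8.314×408/264 = 53.8 L.
Adiabatic: TV^(γ−1) = const ⇒ T₂ = 408×(0.250)^0.400 = 234 K; PV^γ = const ⇒ P₂ = 37.9 kPa.
ΔU = nCvΔT = 4.19×20.8×(234−408) = -15100 J.
Q = 0 for an adiabatic process, so W = −ΔU = 15100 J.

15100 J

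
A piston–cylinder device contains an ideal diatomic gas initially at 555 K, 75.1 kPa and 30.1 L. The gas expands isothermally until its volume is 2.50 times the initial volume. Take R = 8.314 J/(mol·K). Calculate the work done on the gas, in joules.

n = P₁V₁/(RT₁) = 75.1×30.1/(8.314×555) = 0.490 mol.
Isothermal: T stays 555 K; PV = const ⇒ V₂ = 75.2 L, P₂ = 30.0 kPa.
W = nRT ln(V₂/V₁) = 0.490×8.314×555×ln(2.50) = 2070 J.
Work done on the gas = −W_by = -2070 J.

-2070 J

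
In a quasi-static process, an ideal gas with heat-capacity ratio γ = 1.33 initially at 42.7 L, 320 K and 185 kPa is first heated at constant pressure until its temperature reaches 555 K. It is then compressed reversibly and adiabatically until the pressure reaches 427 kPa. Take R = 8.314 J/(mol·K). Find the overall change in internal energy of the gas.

27200 J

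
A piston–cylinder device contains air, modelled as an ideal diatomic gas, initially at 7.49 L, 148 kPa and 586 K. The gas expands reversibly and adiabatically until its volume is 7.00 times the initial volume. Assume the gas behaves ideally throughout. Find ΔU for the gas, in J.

-1500 J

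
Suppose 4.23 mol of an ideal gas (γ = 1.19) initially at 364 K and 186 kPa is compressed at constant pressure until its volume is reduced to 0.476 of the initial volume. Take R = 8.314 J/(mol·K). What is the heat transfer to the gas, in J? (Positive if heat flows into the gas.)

V₁ = nRT₁/P₁ = 4.23×8.314×364/186 = 68.8 L.
Isobaric: P stays 186 kPa; V/T = const ⇒ T₂ = 173 K, V₂ = 32.8 L.
W = PΔV = 186×(32.8−68.8) kPa·L = -6710 J.
ΔU = nCvΔT = 4.23×43.8×(173−364) = -35300 J.
Q = ΔU + W = nCpΔT = -42000 J.

-42000 J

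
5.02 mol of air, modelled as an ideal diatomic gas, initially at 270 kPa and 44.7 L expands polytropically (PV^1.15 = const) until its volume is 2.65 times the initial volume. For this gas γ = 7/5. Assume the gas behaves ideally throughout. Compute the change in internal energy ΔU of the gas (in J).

-4100 J

T₁ = P₁V₁/(nR) = 270×44.7/(5.02×8.314) = 289 K.
Polytropic n=1.15: T₂ = T₁(V₁/V₂)^(n−1) = 289×(0.377)^0.15 = 250 K; P₂ = P₁(V₁/V₂)^n = 88.0 kPa.
For an ideal gas ΔU = nCvΔT with Cv = (5/2)R = 20.8 J/(mol·K).
ΔU = 5.02×20.8×(250−289) = -4100 J.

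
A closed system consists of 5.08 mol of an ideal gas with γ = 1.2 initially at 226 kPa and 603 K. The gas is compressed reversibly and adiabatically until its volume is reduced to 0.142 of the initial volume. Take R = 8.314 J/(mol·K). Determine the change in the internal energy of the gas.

V₁ = nRT₁/P₁ = 5.08×8.314×603/226 = 113 L.
Adiabatic: TV^(γ−1) = const ⇒ T₂ = 603×(7.04)^0.200 = 891 K; PV^γ = const ⇒ P₂ = 2350 kPa.
For an ideal gas ΔU = nCvΔT with Cv = R/(γ−1) = 41.6 J/(mol·K).
ΔU = 5.08×41.6×(891−603) = 60800 J.

60800 J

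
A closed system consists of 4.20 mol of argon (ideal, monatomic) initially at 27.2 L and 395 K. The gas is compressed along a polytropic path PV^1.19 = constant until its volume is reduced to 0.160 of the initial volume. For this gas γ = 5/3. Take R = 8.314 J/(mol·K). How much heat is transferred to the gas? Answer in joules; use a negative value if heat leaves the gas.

P₁ = nRT₁/V₁ = 4.20×8.314×395/27.2 = 507 kPa.
Polytropic n=1.19: T₂ = T₁(V₁/V₂)^(n−1) = 395×(6.25)^0.19 = 560 K; P₂ = P₁(V₁/V₂)^n = 4490 kPa.
W = (P₁V₁−P₂V₂)/(n−1) = (507×27.2−4490×4.35)/0.19 = -30200 J.
ΔU = nCvΔT = 4.20×12.5×(560−395) = 8620 J.
Q = ΔU + W = -21600 J.

-21600 J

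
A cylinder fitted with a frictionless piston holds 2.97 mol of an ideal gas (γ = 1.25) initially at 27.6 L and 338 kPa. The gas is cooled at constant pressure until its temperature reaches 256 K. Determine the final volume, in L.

18.7 L

T₁ = P₁V₁/(nR) = 338×27.6/(2.97×8.314) = 378 K.
Isobaric: P stays 338 kPa; V/T = const ⇒ T₂ = 256 K, V₂ = 18.7 L.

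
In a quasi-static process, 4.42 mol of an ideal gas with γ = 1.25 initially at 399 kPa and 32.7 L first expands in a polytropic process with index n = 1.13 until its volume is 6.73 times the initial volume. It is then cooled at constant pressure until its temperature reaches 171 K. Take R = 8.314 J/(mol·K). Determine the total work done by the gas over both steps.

18100 J

T₁ = P₁V₁/(nR) = 399×32.7/(4.42×8.314) = 355 K.
Step 1 — Polytropic n=1.13: T₂ = T₁(V₁/V₂)^(n−1) = 355×(0.149)^0.13 = 277 K; P₂ = P₁(V₁/V₂)^n = 46.3 kPa.
W = (P₁V₁−P₂V₂)/(n−1) = (399×32.7−46.3×220)/0.13 = 22000 J.
ΔU = nCvΔT = 4.42×33.3×(277−355) = -11500 J.
Q = ΔU + W = 10600 J.
State after step 1: P = 46.3 kPa, V = 220 L, T = 277 K.
Step 2 — Isobaric: P stays 46.3 kPa; V/T = const ⇒ T₂ = 171 K, V₂ = 136 L.
W = PΔV = 46.3×(136−220) kPa·L = -3900 J.
ΔU = nCvΔT = 4.42×33.3×(171−277) = -15600 J.
Q = ΔU + W = nCpΔT = -19500 J.
Net over both steps: W = 18100 J, Q = -8920 J, ΔU = -27100 J.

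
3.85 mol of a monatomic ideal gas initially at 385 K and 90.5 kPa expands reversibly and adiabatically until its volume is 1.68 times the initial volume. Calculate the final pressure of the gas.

V₁ = nRT₁/P₁ = 3.85×8.314×385/90.5 = 136 L.
Adiabatic: TV^(γ−1) = const ⇒ T₂ = 385×(0.595)^0.667 = 272 K; PV^γ = const ⇒ P₂ = 38.1 kPa.

38.1 kPa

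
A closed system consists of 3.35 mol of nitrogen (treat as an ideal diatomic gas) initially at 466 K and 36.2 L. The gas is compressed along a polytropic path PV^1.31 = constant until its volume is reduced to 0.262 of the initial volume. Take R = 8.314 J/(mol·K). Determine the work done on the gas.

21500 J

P₁ = nRT₁/V₁ = 3.35×8.314×466/36.2 = 359 kPa.
Polytropic n=1.31: T₂ = T₁(V₁/V₂)^(n−1) = 466×(3.82)^0.31 = 706 K; P₂ = P₁(V₁/V₂)^n = 2070 kPa.
W = (P₁V₁−P₂V₂)/(n−1) = (359×36.2−2070×9.48)/0.31 = -21500 J.
Work done on the gas = −W_by = 21500 J.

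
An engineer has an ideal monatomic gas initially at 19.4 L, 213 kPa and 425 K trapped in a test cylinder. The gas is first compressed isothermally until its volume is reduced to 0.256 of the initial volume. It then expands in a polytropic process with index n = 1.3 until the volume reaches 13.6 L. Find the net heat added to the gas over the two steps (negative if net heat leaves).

-3650 J

n = P₁V₁/(RT₁) = 213×19.4/(8.314×425) = 1.17 mol.
Step 1 — Isothermal: T stays 425 K; PV = const ⇒ V₂ = 4.97 L, P₂ = 832 kPa.
ΔU = 0 (ideal gas, T constant).
W = nRT ln(V₂/V₁) = 1.17×8.314×425×ln(0.256) = -5630 J.
Q = ΔU + W = -5630 J.
State after step 1: P = 832 kPa, V = 4.97 L, T = 425 K.
Step 2 — Polytropic n=1.3: T₂ = T₁(V₁/V₂)^(n−1) = 425×(0.365)^0.30 = 314 K; P₂ = P₁(V₁/V₂)^n = 225 kPa.
W = (P₁V₁−P₂V₂)/(n−1) = (832×4.97−225×13.6)/0.30 = 3590 J.
ΔU = nCvΔT = 1.17×12.5×(314−425) = -1620 J.
Q = ΔU + W = 1980 J.
Net over both steps: W = -2040 J, Q = -3650 J, ΔU = -1620 J.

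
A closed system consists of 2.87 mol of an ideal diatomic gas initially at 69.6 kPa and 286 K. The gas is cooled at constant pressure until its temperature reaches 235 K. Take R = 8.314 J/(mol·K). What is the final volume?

V₁ = nRT₁/P₁ = 2.87×8.314×286/69.6 = 98.1 L.
Isobaric: P stays 69.6 kPa; V/T = const ⇒ T₂ = 235 K, V₂ = 80.6 L.

80.6 L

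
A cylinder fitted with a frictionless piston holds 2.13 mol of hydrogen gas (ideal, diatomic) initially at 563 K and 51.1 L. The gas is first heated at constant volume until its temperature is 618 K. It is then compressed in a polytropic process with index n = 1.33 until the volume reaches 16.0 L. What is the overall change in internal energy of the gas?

P₁ = nRT₁/V₁ = 2.13×8.314×563/51.1 = 195 kPa.
Step 1 — Isochoric: V stays 51.1 L; P/T = const ⇒ T₂ = 618 K, P₂ = 214 kPa.
W = 0 (no volume change).
ΔU = nCvΔT = 2.13×20.8×(618−563) = 2430 J.
Q = ΔU = 2430 J.
State after step 1: P = 214 kPa, V = 51.1 L, T = 618 K.
Step 2 — Polytropic n=1.33: T₂ = T₁(V₁/V₂)^(n−1) = 618×(3.19)^0.33 = 907 K; P₂ = P₁(V₁/V₂)^n = 1000 kPa.
W = (P₁V₁−P₂V₂)/(n−1) = (214×51.1−1000×16.0)/0.33 = -15500 J.
ΔU = nCvΔT = 2.13×20.8×(907−618) = 12800 J.
Q = ΔU + W = -2710 J.
Net over both steps: W = -15500 J, Q = -275 J, ΔU = 15200 J.

15200 J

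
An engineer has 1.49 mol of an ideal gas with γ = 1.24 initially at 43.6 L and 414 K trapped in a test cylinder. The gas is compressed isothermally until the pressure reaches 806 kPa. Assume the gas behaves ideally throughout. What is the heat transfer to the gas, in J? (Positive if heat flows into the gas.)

-9870 J

P₁ = nRT₁/V₁ = 1.49×8.314×414/43.6 = 118 kPa.
Isothermal: T stays 414 K; PV = const ⇒ V₂ = 6.36 L, P₂ = 806 kPa.
ΔU = 0 (ideal gas, T constant).
W = nRT ln(V₂/V₁) = 1.49×8.314×414×ln(0.146) = -9870 J.
Q = ΔU + W = -9870 J.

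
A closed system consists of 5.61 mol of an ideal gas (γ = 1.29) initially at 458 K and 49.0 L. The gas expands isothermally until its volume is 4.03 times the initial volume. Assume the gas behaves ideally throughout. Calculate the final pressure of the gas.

P₁ = nRT₁/V₁ = 5.61×8.314×458/49.0 = 436 kPa.
Isothermal: T stays 458 K; PV = const ⇒ V₂ = 197 L, P₂ = 108 kPa.

108 kPa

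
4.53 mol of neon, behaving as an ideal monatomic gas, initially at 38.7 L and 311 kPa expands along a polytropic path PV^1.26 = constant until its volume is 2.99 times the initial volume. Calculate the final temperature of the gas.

T₁ = P₁V₁/(nR) = 311×38.7/(4.53×8.314) = 320 K.
Polytropic n=1.26: T₂ = T₁(V₁/V₂)^(n−1) = 320×(0.334)^0.26 = 240 K; P₂ = P₁(V₁/V₂)^n = 78.2 kPa.

240 K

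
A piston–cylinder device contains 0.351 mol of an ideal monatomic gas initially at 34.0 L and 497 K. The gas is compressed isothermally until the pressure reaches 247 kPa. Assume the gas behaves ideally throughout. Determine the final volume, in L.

P₁ = nRT₁/V₁ = 0.351×8.314×497/34.0 = 42.7 kPa.
Isothermal: T stays 497 K; PV = const ⇒ V₂ = 5.87 L, P₂ = 247 kPa.

5.87 L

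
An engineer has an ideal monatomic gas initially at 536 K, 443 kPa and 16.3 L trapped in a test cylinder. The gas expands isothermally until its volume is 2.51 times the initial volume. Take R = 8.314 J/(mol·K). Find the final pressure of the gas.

176 kPa

Isothermal: T stays 536 K; PV = const ⇒ V₂ = 40.9 L, P₂ = 176 kPa.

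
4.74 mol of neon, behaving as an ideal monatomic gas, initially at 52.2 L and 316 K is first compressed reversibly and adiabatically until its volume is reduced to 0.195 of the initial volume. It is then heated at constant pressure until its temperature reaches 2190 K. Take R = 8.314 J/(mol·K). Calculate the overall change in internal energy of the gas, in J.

111000 J

P₁ = nRT₁/V₁ = 4.74×8.314×316/52.2 = 239 kPa.
Step 1 — Adiabatic: TV^(γ−1) = const ⇒ T₂ = 316×(5.13)^0.667 = 940 K; PV^γ = const ⇒ P₂ = 3640 kPa.
ΔU = nCvΔT = 4.74×12.5×(940−316) = 36900 J.
Q = 0 for an adiabatic process, so W = −ΔU = -36900 J.
State after step 1: P = 3640 kPa, V = 10.2 L, T = 940 K.
Step 2 — Isobaric: P stays 3640 kPa; V/T = const ⇒ T₂ = 2190 K, V₂ = 23.7 L.
W = PΔV = 3640×(23.7−10.2) kPa·L = 49300 J.
ΔU = nCvΔT = 4.74×12.5×(2190−940) = 73900 J.
Q = ΔU + W = nCpΔT = 123000 J.
Net over both steps: W = 12400 J, Q = 123000 J, ΔU = 111000 J.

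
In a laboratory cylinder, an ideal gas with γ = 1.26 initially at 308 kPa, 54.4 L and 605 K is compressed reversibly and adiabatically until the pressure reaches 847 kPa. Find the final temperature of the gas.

745 K

Adiabatic: T₂/T₁ = (P₂/P₁)^((γ−1)/γ) ⇒ T₂ = 605×(2.75)^0.206 = 745 K; V₂ = 24.4 L.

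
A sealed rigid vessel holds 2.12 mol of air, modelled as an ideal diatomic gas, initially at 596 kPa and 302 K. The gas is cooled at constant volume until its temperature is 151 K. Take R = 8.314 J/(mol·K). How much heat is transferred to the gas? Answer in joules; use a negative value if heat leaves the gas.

-6650 J

V₁ = nRT₁/P₁ = 2.12×8.314×302/596 = 8.93 L.
Isochoric: V stays 8.93 L; P/T = const ⇒ T₂ = 151 K, P₂ = 298 kPa.
W = 0 (no volume change).
ΔU = nCvΔT = 2.12×20.8×(151−302) = -6650 J.
Q = ΔU = -6650 J.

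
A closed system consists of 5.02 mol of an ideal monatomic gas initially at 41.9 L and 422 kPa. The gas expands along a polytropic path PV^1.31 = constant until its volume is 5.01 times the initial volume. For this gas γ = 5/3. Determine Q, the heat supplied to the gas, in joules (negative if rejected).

T₁ = P₁V₁/(nR) = 422×41.9/(5.02×8.314) = 424 K.
Polytropic n=1.31: T₂ = T₁(V₁/V₂)^(n−1) = 424×(0.200)^0.31 = 257 K; P₂ = P₁(V₁/V₂)^n = 51.1 kPa.
W = (P₁V₁−P₂V₂)/(n−1) = (422×41.9−51.1×210)/0.31 = 22400 J.
ΔU = nCvΔT = 5.02×12.5×(257−424) = -10400 J.
Q = ΔU + W = 12000 J.

12000 J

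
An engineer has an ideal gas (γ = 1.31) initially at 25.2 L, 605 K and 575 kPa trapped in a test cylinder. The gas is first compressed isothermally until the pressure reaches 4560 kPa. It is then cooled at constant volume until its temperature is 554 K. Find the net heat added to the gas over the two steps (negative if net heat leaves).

n = P₁V₁/(RT₁) = 575×25.2/(8.314×605) = 2.88 mol.
Step 1 — Isothermal: T stays 605 K; PV = const ⇒ V₂ = 3.18 L, P₂ = 4560 kPa.
ΔU = 0 (ideal gas, T constant).
W = nRT ln(V₂/V₁) = 2.88×8.314×605×ln(0.126) = -30000 J.
Q = ΔU + W = -30000 J.
State after step 1: P = 4560 kPa, V = 3.18 L, T = 605 K.
Step 2 — Isochoric: V stays 3.18 L; P/T = const ⇒ T₂ = 554 K, P₂ = 4180 kPa.
W = 0 (no volume change).
ΔU = nCvΔT = 2.88×26.8×(554−605) = -3940 J.
Q = ΔU = -3940 J.
Net over both steps: W = -30000 J, Q = -33900 J, ΔU = -3940 J.

-33900 J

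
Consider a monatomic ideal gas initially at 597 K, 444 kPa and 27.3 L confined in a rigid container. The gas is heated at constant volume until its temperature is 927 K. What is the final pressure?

Isochoric: V stays 27.3 L; P/T = const ⇒ T₂ = 927 K, P₂ = 689 kPa.

689 kPa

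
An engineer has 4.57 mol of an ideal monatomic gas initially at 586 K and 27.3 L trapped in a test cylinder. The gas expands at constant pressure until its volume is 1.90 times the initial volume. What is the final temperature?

P₁ = nRT₁/V₁ = 4.57×8.314×586/27.3 = 816 kPa.
Isobaric: P stays 816 kPa; V/T = const ⇒ T₂ = 1110 K, V₂ = 51.9 L.

1110 K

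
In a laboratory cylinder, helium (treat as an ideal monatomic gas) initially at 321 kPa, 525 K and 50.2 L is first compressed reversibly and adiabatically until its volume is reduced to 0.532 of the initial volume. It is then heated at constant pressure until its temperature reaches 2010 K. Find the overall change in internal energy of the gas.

n = P₁V₁/(RT₁) = 321×50.2/(8.314×525) = 3.69 mol.
Step 1 — Adiabatic: TV^(γ−1) = const ⇒ T₂ = 525×(1.88)^0.667 = 800 K; PV^γ = const ⇒ P₂ = 919 kPa.
ΔU = nCvΔT = 3.69×12.5×(800−525) = 12600 J.
Q = 0 for an adiabatic process, so W = −ΔU = -12600 J.
State after step 1: P = 919 kPa, V = 26.7 L, T = 800 K.
Step 2 — Isobaric: P stays 919 kPa; V/T = const ⇒ T₂ = 2010 K, V₂ = 67.1 L.
W = PΔV = 919×(67.1−26.7) kPa·L = 37200 J.
ΔU = nCvΔT = 3.69×12.5×(2010−800) = 55700 J.
Q = ΔU + W = nCpΔT = 92900 J.
Net over both steps: W = 24500 J, Q = 92900 J, ΔU = 68400 J.

68400 J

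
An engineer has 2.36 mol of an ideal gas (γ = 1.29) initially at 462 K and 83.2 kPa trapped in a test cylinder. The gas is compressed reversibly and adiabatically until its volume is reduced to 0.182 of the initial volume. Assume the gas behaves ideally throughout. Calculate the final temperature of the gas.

757 K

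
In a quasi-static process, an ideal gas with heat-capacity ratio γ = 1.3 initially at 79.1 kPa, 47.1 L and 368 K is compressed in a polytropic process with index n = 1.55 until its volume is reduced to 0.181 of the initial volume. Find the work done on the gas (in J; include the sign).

10600 J

n = P₁V₁/(RT₁) = 79.1×47.1/(8.314×368) = 1.22 mol.
Polytropic n=1.55: T₂ = T₁(V₁/V₂)^(n−1) = 368×(5.52)^0.55 = 942 K; P₂ = P₁(V₁/V₂)^n = 1120 kPa.
W = (P₁V₁−P₂V₂)/(n−1) = (79.1×47.1−1120×8.53)/0.55 = -10600 J.
Work done on the gas = −W_by = 10600 J.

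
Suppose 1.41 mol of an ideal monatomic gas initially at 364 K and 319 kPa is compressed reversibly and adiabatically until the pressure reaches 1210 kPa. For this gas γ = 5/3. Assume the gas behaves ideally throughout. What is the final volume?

6.01 L

V₁ = nRT₁/P₁ = 1.41×8.314×364/319 = 13.4 L.
Adiabatic: T₂/T₁ = (P₂/P₁)^((γ−1)/γ) ⇒ T₂ = 364×(3.79)^0.400 = 620 K; V₂ = 6.01 L.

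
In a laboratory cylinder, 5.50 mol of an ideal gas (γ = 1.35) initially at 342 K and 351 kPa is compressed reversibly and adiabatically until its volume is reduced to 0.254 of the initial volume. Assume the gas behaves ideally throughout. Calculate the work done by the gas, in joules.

-27500 J

V₁ = nRT₁/P₁ = 5.50×8.314×342/351 = 44.6 L.
Adiabatic: TV^(γ−1) = const ⇒ T₂ = 342×(3.94)^0.350 = 553 K; PV^γ = const ⇒ P₂ = 2230 kPa.
ΔU = nCvΔT = 5.50×23.8×(553−342) = 27500 J.
Q = 0 for an adiabatic process, so W = −ΔU = -27500 J.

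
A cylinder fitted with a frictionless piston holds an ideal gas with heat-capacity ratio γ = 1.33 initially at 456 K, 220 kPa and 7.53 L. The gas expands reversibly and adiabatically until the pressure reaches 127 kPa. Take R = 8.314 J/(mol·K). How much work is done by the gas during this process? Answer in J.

n = P₁V₁/(RT₁) = 220×7.53/(8.314×456) = 0.437 mol.
Adiabatic: T₂/T₁ = (P₂/P₁)^((γ−1)/γ) ⇒ T₂ = 456×(0.577)^0.248 = 398 K; V₂ = 11.4 L.
ΔU = nCvΔT = 0.437×25.2×(398−456) = -640 J.
Q = 0 for an adiabatic process, so W = −ΔU = 640 J.

640 J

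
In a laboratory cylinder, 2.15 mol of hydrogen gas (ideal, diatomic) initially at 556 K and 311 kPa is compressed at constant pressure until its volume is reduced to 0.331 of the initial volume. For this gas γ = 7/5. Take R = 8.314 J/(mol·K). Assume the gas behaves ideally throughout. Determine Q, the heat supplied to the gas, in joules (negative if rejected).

-23300 J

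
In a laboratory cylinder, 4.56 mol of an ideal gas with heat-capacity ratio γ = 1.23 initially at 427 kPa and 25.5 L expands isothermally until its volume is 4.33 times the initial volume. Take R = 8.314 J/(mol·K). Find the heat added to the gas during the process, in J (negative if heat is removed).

16000 J

T₁ = P₁V₁/(nR) = 427×25.5/(4.56×8.314) = 287 K.
Isothermal: T stays 287 K; PV = const ⇒ V₂ = 110 L, P₂ = 98.6 kPa.
ΔU = 0 (ideal gas, T constant).
W = nRT ln(V₂/V₁) = 4.56×8.314×287×ln(4.33) = 16000 J.
Q = ΔU + W = 16000 J.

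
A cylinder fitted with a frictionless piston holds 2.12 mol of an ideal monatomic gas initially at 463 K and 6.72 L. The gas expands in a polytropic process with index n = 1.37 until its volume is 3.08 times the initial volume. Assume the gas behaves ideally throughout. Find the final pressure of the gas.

P₁ = nRT₁/V₁ = 2.12×8.314×463/6.72 = 1210 kPa.
Polytropic n=1.37: T₂ = T₁(V₁/V₂)^(n−1) = 463×(0.325)^0.37 = 305 K; P₂ = P₁(V₁/V₂)^n = 260 kPa.

260 kPa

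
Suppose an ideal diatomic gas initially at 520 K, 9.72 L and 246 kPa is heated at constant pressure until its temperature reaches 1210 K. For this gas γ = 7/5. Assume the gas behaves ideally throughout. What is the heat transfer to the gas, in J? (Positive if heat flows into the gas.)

11100 J

n = P₁V₁/(RT₁) = 246×9.72/(8.314×520) = 0.553 mol.
Isobaric: P stays 246 kPa; V/T = const ⇒ T₂ = 1210 K, V₂ = 22.6 L.
W = PΔV = 246×(22.6−9.72) kPa·L = 3170 J.
ΔU = nCvΔT = 0.553×20.8×(1210−520) = 7930 J.
Q = ΔU + W = nCpΔT = 11100 J.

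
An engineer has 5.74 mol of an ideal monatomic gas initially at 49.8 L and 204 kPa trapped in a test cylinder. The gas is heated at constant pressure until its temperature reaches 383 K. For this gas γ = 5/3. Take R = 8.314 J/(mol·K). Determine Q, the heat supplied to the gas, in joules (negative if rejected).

20300 J

T₁ = P₁V₁/(nR) = 204×49.8/(5.74×8.314) = 213 K.
Isobaric: P stays 204 kPa; V/T = const ⇒ T₂ = 383 K, V₂ = 89.6 L.
W = PΔV = 204×(89.6−49.8) kPa·L = 8120 J.
ΔU = nCvΔT = 5.74×12.5×(383−213) = 12200 J.
Q = ΔU + W = nCpΔT = 20300 J.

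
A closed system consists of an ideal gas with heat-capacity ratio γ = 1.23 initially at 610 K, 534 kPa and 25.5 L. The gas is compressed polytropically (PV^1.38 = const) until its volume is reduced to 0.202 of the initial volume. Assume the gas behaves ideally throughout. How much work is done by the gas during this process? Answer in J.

-30000 J

n = P₁V₁/(RT₁) = 534×25.5/(8.314×610) = 2.68 mol.
Polytropic n=1.38: T₂ = T₁(V₁/V₂)^(n−1) = 610×(4.95)^0.38 = 1120 K; P₂ = P₁(V₁/V₂)^n = 4850 kPa.
W = (P₁V₁−P₂V₂)/(n−1) = (534×25.5−4850×5.15)/0.38 = -30000 J.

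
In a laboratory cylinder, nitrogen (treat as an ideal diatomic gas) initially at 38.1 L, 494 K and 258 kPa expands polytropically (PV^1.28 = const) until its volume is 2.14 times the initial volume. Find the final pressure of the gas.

Polytropic n=1.28: T₂ = T₁(V₁/V₂)^(n−1) = 494×(0.467)^0.28 = 399 K; P₂ = P₁(V₁/V₂)^n = 97.4 kPa.

97.4 kPa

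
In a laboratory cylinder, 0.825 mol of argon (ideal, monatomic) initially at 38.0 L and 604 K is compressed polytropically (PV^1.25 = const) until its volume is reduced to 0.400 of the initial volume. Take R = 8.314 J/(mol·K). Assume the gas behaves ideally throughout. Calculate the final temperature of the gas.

759 K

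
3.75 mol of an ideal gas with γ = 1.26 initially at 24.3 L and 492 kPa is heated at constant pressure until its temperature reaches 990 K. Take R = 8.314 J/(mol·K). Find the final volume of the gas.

T₁ = P₁V₁/(nR) = 492×24.3/(3.75×8.314) = 383 K.
Isobaric: P stays 492 kPa; V/T = const ⇒ T₂ = 990 K, V₂ = 62.7 L.

62.7 L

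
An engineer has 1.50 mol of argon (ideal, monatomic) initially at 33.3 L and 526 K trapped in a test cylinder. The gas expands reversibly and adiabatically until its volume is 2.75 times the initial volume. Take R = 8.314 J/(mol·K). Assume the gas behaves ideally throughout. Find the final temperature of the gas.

268 K

P₁ = nRT₁/V₁ = 1.50×8.314×526/33.3 = 197 kPa.
Adiabatic: TV^(γ−1) = const ⇒ T₂ = 526×(0.364)^0.667 = 268 K; PV^γ = const ⇒ P₂ = 36.5 kPa.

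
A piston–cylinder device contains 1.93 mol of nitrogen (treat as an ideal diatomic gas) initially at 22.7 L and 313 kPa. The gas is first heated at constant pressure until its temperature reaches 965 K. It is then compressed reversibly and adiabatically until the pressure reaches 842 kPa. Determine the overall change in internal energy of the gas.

T₁ = P₁V₁/(nR) = 313×22.7/(1.93×8.314) = 443 K.
Step 1 — Isobaric: P stays 313 kPa; V/T = const ⇒ T₂ = 965 K, V₂ = 49.5 L.
W = PΔV = 313×(49.5−22.7) kPa·L = 8380 J.
ΔU = nCvΔT = 1.93×20.8×(965−443) = 20900 J.
Q = ΔU + W = nCpΔT = 29300 J.
State after step 1: P = 313 kPa, V = 49.5 L, T = 965 K.
Step 2 — Adiabatic: T₂/T₁ = (P₂/P₁)^((γ−1)/γ) ⇒ T₂ = 965×(2.69)^0.286 = 1280 K; V₂ = 24.4 L.
ΔU = nCvΔT = 1.93×20.8×(1280−965) = 12600 J.
Q = 0 for an adiabatic process, so W = −ΔU = -12600 J.
Net over both steps: W = -4270 J, Q = 29300 J, ΔU = 33600 J.

33600 J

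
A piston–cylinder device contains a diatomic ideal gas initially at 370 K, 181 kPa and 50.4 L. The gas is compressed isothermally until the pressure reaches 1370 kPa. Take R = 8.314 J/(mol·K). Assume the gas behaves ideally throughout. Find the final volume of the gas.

Isothermal: T stays 370 K; PV = const ⇒ V₂ = 6.66 L, P₂ = 1370 kPa.

6.66 L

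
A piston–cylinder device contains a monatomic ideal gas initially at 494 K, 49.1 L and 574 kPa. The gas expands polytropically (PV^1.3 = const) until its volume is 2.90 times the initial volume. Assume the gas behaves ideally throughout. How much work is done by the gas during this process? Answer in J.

25700 J

n = P₁V₁/(RT₁) = 574×49.1/(8.314×494) = 6.86 mol.
Polytropic n=1.3: T₂ = T₁(V₁/V₂)^(n−1) = 494×(0.345)^0.30 = 359 K; P₂ = P₁(V₁/V₂)^n = 144 kPa.
W = (P₁V₁−P₂V₂)/(n−1) = (574×49.1−144×142)/0.30 = 25700 J.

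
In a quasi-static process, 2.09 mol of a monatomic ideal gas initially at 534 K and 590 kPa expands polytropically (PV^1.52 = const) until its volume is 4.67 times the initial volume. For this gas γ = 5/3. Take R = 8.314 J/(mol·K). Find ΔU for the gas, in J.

-7670 J

V₁ = nRT₁/P₁ = 2.09×8.314×534/590 = 15.7 L.
Polytropic n=1.52: T₂ = T₁(V₁/V₂)^(n−1) = 534×(0.214)^0.52 = 240 K; P₂ = P₁(V₁/V₂)^n = 56.7 kPa.
For an ideal gas ΔU = nCvΔT with Cv = (3/2)R = 12.5 J/(mol·K).
ΔU = 2.09×12.5×(240−534) = -7670 J.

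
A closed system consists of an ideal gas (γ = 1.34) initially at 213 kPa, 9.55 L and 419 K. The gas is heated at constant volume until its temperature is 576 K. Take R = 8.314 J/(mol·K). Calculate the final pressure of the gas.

293 kPa

Isochoric: V stays 9.55 L; P/T = const ⇒ T₂ = 576 K, P₂ = 293 kPa.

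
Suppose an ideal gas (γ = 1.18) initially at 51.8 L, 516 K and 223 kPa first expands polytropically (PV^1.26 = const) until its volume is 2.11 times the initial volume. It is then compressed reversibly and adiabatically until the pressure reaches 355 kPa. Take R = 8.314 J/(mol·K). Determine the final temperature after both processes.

527 K

n = P₁V₁/(RT₁) = 223×51.8/(8.314×516) = 2.69 mol.
Step 1 — Polytropic n=1.26: T₂ = T₁(V₁/V₂)^(n−1) = 516×(0.474)^0.26 = 425 K; P₂ = P₁(V₁/V₂)^n = 87.0 kPa.
W = (P₁V₁−P₂V₂)/(n−1) = (223×51.8−87.0×109)/0.26 = 7840 J.
ΔU = nCvΔT = 2.69×46.2×(425−516) = -11300 J.
Q = ΔU + W = -3480 J.
State after step 1: P = 87.0 kPa, V = 109 L, T = 425 K.
Step 2 — Adiabatic: T₂/T₁ = (P₂/P₁)^((γ−1)/γ) ⇒ T₂ = 425×(4.08)^0.153 = 527 K; V₂ = 33.2 L.
ΔU = nCvΔT = 2.69×46.2×(527−425) = 12600 J.
Q = 0 for an adiabatic process, so W = −ΔU = -12600 J.
Net over both steps: W = -4800 J, Q = -3480 J, ΔU = 1320 J.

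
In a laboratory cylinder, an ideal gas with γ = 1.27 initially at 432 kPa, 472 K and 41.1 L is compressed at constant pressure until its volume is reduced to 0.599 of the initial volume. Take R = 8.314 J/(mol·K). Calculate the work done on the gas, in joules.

7120 J

n = P₁V₁/(RT₁) = 432×41.1/(8.314×472) = 4.52 mol.
Isobaric: P stays 432 kPa; V/T = const ⇒ T₂ = 283 K, V₂ = 24.6 L.
W = PΔV = 432×(24.6−41.1) kPa·L = -7120 J.
Work done on the gas = −W_by = 7120 J.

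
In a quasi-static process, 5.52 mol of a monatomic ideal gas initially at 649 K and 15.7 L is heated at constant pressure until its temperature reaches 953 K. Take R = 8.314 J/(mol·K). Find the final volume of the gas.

23.1 L

P₁ = nRT₁/V₁ = 5.52×8.314×649/15.7 = 1900 kPa.
Isobaric: P stays 1900 kPa; V/T = const ⇒ T₂ = 953 K, V₂ = 23.1 L.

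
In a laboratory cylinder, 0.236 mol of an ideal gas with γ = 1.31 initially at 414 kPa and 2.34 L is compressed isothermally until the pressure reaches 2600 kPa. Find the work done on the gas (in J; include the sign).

1780 J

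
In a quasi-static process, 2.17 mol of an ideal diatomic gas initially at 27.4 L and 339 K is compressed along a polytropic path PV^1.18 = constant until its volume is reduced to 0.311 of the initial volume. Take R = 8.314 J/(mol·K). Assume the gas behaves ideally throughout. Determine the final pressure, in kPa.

886 kPa

P₁ = nRT₁/V₁ = 2.17×8.314×339/27.4 = 223 kPa.
Polytropic n=1.18: T₂ = T₁(V₁/V₂)^(n−1) = 339×(3.22)^0.18 = 418 K; P₂ = P₁(V₁/V₂)^n = 886 kPa.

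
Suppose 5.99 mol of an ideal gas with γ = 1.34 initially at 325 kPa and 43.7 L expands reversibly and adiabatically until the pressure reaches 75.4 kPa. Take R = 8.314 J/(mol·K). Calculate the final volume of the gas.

T₁ = P₁V₁/(nR) = 325×43.7/(5.99×8.314) = 285 K.
Adiabatic: T₂/T₁ = (P₂/P₁)^((γ−1)/γ) ⇒ T₂ = 285×(0.232)^0.254 = 197 K; V₂ = 130 L.

130 L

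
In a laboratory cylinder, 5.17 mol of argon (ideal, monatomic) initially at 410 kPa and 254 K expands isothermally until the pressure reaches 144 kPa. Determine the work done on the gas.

V₁ = nRT₁/P₁ = 5.17×8.314×254/410 = 26.6 L.
Isothermal: T stays 254 K; PV = const ⇒ V₂ = 75.8 L, P₂ = 144 kPa.
W = nRT ln(V₂/V₁) = 5.17×8.314×254×ln(2.85) = 11400 J.
Work done on the gas = −W_by = -11400 J.

-11400 J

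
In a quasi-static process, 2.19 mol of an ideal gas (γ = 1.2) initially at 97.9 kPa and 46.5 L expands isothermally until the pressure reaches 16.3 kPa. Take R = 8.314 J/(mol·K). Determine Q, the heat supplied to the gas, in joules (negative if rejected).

8160 J

T₁ = P₁V₁/(nR) = 97.9×46.5/(2.19×8.314) = 250 K.
Isothermal: T stays 250 K; PV = const ⇒ V₂ = 279 L, P₂ = 16.3 kPa.
ΔU = 0 (ideal gas, T constant).
W = nRT ln(V₂/V₁) = 2.19×8.314×250×ln(6.01) = 8160 J.
Q = ΔU + W = 8160 J.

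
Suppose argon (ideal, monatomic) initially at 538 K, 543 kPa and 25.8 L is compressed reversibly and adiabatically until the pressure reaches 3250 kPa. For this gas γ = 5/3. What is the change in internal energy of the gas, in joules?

n = P₁V₁/(RT₁) = 543×25.8/(8.314×538) = 3.13 mol.
Adiabatic: T₂/T₁ = (P₂/P₁)^((γ−1)/γ) ⇒ T₂ = 538×(5.99)^0.400 = 1100 K; V₂ = 8.82 L.
For an ideal gas ΔU = nCvΔT with Cv = (3/2)R = 12.5 J/(mol·K).
ΔU = 3.13×12.5×(1100−538) = 22000 J.

22000 J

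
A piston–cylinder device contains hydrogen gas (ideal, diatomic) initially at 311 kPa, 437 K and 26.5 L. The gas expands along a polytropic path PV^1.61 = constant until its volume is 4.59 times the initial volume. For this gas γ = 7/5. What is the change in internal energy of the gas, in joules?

n = P₁V₁/(RT₁) = 311×26.5/(8.314×437) = 2.27 mol.
Polytropic n=1.61: T₂ = T₁(V₁/V₂)^(n−1) = 437×(0.218)^0.61 = 172 K; P₂ = P₁(V₁/V₂)^n = 26.7 kPa.
For an ideal gas ΔU = nCvΔT with Cv = (5/2)R = 20.8 J/(mol·K).
ΔU = 2.27×20.8×(172−437) = -12500 J.

-12500 J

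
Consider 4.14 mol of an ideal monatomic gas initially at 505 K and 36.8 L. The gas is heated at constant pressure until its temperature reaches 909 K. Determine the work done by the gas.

P₁ = nRT₁/V₁ = 4.14×8.314×505/36.8 = 472 kPa.
Isobaric: P stays 472 kPa; V/T = const ⇒ T₂ = 909 K, V₂ = 66.2 L.
W = PΔV = 472×(66.2−36.8) kPa·L = 13900 J.

13900 J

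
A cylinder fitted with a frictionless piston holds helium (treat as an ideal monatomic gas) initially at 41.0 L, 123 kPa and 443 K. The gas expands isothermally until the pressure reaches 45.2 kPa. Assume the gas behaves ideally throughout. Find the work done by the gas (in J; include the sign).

n = P₁V₁/(RT₁) = 123×41.0/(8.314×443) = 1.37 mol.
Isothermal: T stays 443 K; PV = const ⇒ V₂ = 112 L, P₂ = 45.2 kPa.
W = nRT ln(V₂/V₁) = 1.37×8.314×443×ln(2.72) = 5050 J.

5050 J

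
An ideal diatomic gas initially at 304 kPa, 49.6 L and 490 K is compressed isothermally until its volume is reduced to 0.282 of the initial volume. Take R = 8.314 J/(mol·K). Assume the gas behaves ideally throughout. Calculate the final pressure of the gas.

Isothermal: T stays 490 K; PV = const ⇒ V₂ = 14.0 L, P₂ = 1080 kPa.

1080 kPa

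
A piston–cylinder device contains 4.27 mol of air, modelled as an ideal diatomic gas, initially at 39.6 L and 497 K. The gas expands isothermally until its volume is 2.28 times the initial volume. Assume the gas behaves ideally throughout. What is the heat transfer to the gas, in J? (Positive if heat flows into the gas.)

14500 J

P₁ = nRT₁/V₁ = 4.27×8.314×497/39.6 = 446 kPa.
Isothermal: T stays 497 K; PV = const ⇒ V₂ = 90.3 L, P₂ = 195 kPa.
ΔU = 0 (ideal gas, T constant).
W = nRT ln(V₂/V₁) = 4.27×8.314×497×ln(2.28) = 14500 J.
Q = ΔU + W = 14500 J.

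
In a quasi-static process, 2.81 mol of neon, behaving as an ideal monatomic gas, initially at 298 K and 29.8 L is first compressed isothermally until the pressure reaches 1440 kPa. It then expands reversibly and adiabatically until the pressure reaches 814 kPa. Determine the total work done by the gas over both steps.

P₁ = nRT₁/V₁ = 2.81×8.314×298/29.8 = 234 kPa.
Step 1 — Isothermal: T stays 298 K; PV = const ⇒ V₂ = 4.83 L, P₂ = 1440 kPa.
ΔU = 0 (ideal gas, T constant).
W = nRT ln(V₂/V₁) = 2.81×8.314×298×ln(0.162) = -12700 J.
Q = ΔU + W = -12700 J.
State after step 1: P = 1440 kPa, V = 4.83 L, T = 298 K.
Step 2 — Adiabatic: T₂/T₁ = (P₂/P₁)^((γ−1)/γ) ⇒ T₂ = 298×(0.565)^0.400 = 237 K; V₂ = 6.81 L.
ΔU = nCvΔT = 2.81×12.5×(237−298) = -2130 J.
Q = 0 for an adiabatic process, so W = −ΔU = 2130 J.
Net over both steps: W = -10500 J, Q = -12700 J, ΔU = -2130 J.

-10500 J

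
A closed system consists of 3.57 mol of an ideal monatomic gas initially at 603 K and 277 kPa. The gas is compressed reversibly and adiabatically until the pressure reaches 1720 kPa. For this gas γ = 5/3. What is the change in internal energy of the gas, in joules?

28900 J

V₁ = nRT₁/P₁ = 3.57×8.314×603/277 = 64.6 L.
Adiabatic: T₂/T₁ = (P₂/P₁)^((γ−1)/γ) ⇒ T₂ = 603×(6.21)^0.400 = 1250 K; V₂ = 21.6 L.
For an ideal gas ΔU = nCvΔT with Cv = (3/2)R = 12.5 J/(mol·K).
ΔU = 3.57×12.5×(1250−603) = 28900 J.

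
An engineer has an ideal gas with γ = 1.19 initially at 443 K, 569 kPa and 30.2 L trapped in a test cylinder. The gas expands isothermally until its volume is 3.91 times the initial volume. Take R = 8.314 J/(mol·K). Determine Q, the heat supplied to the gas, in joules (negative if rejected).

n = P₁V₁/(RT₁) = 569×30.2/(8.314×443) = 4.67 mol.
Isothermal: T stays 443 K; PV = const ⇒ V₂ = 118 L, P₂ = 146 kPa.
ΔU = 0 (ideal gas, T constant).
W = nRT ln(V₂/V₁) = 4.67×8.314×443×ln(3.91) = 23400 J.
Q = ΔU + W = 23400 J.

23400 J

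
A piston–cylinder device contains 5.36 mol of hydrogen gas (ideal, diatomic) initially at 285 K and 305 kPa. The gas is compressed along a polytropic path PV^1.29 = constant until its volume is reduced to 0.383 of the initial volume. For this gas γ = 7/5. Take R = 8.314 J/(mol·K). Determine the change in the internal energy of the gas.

10200 J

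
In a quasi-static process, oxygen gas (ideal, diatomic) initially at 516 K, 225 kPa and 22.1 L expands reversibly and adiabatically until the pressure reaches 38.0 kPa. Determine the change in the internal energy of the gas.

n = P₁V₁/(RT₁) = 225×22.1/(8.314×516) = 1.16 mol.
Adiabatic: T₂/T₁ = (P₂/P₁)^((γ−1)/γ) ⇒ T₂ = 516×(0.169)^0.286 = 310 K; V₂ = 78.7 L.
For an ideal gas ΔU = nCvΔT with Cv = (5/2)R = 20.8 J/(mol·K).
ΔU = 1.16×20.8×(310−516) = -4950 J.

-4950 J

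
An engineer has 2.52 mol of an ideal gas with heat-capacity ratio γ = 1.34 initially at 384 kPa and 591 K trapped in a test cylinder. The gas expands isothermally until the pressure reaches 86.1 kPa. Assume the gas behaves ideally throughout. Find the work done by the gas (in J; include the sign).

V₁ = nRT₁/P₁ = 2.52×8.314×591/384 = 32.2 L.
Isothermal: T stays 591 K; PV = const ⇒ V₂ = 144 L, P₂ = 86.1 kPa.
W = nRT ln(V₂/V₁) = 2.52×8.314×591×ln(4.46) = 18500 J.

18500 J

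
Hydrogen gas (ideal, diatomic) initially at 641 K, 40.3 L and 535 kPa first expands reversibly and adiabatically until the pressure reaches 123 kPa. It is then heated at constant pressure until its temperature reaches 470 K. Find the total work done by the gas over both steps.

n = P₁V₁/(RT₁) = 535×40.3/(8.314×641) = 4.05 mol.
Step 1 — Adiabatic: T₂/T₁ = (P₂/P₁)^((γ−1)/γ) ⇒ T₂ = 641×(0.230)^0.286 = 421 K; V₂ = 115 L.
ΔU = nCvΔT = 4.05×20.8×(421−641) = -18500 J.
Q = 0 for an adiabatic process, so W = −ΔU = 18500 J.
State after step 1: P = 123 kPa, V = 115 L, T = 421 K.
Step 2 — Isobaric: P stays 123 kPa; V/T = const ⇒ T₂ = 470 K, V₂ = 129 L.
W = PΔV = 123×(129−115) kPa·L = 1640 J.
ΔU = nCvΔT = 4.05×20.8×(470−421) = 4110 J.
Q = ΔU + W = nCpΔT = 5750 J.
Net over both steps: W = 20100 J, Q = 5750 J, ΔU = -14400 J.

20100 J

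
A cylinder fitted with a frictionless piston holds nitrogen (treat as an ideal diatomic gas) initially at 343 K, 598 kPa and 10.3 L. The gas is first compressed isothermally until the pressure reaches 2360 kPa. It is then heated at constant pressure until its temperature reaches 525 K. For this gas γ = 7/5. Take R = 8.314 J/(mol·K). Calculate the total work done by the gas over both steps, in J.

-5190 J

n = P₁V₁/(RT₁) = 598×10.3/(8.314×343) = 2.16 mol.
Step 1 — Isothermal: T stays 343 K; PV = const ⇒ V₂ = 2.61 L, P₂ = 2360 kPa.
ΔU = 0 (ideal gas, T constant).
W = nRT ln(V₂/V₁) = 2.16×8.314×343×ln(0.253) = -8460 J.
Q = ΔU + W = -8460 J.
State after step 1: P = 2360 kPa, V = 2.61 L, T = 343 K.
Step 2 — Isobaric: P stays 2360 kPa; V/T = const ⇒ T₂ = 525 K, V₂ = 3.99 L.
W = PΔV = 2360×(3.99−2.61) kPa·L = 3270 J.
ΔU = nCvΔT = 2.16×20.8×(525−343) = 8170 J.
Q = ΔU + W = nCpΔT = 11400 J.
Net over both steps: W = -5190 J, Q = 2980 J, ΔU = 8170 J.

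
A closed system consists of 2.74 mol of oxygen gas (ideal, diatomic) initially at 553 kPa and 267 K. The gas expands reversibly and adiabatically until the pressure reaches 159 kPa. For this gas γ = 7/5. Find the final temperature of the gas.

187 K

V₁ = nRT₁/P₁ = 2.74×8.314×267/553 = 11.0 L.
Adiabatic: T₂/T₁ = (P₂/P₁)^((γ−1)/γ) ⇒ T₂ = 267×(0.288)^0.286 = 187 K; V₂ = 26.8 L.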